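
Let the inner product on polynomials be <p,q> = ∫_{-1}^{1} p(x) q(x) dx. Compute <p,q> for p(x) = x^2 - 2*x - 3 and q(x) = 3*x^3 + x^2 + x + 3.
<p,q> = -64/3

Expand the product: p(x)·q(x) = 3*x^5 - 5*x^4 - 10*x^3 - 2*x^2 - 9*x - 9.
∫_{-1}^{1} of each monomial x^k gives [2/(k+1) if k even, 0 if k odd]. Integrating term-by-term (or equivalently evaluating the antiderivative F(x) = x^6/2 - x^5 - 5*x^4/2 - 2*x^3/3 - 9*x^2/2 - 9*x at the endpoints):
  F(1) − F(−1) = -103/6 − (25/6) = -64/3.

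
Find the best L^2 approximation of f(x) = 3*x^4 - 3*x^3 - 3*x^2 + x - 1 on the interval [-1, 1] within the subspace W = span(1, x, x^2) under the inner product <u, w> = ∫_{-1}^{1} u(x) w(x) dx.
g(x) = -3*x^2/7 - 4*x/5 - 44/35

The best approximation g ∈ W is the orthogonal projection of f onto W. Writing g = a_0 + a_1 x + a_2 x^2, the coefficients solve the normal equations G · a = b where
  G_{ij} = <φ_i, φ_j> and b_i = <f, φ_i>, with φ_0 = 1, φ_1 = x, φ_2 = x^2.
G =
  [2, 0, 2/3]
  [0, 2/3, 0]
  [2/3, 0, 2/5],
b = (-14/5, -8/15, -106/105).
Solving gives a_0 = -44/35, a_1 = -4/5, a_2 = -3/7, so
  g(x) = -3*x^2/7 - 4*x/5 - 44/35.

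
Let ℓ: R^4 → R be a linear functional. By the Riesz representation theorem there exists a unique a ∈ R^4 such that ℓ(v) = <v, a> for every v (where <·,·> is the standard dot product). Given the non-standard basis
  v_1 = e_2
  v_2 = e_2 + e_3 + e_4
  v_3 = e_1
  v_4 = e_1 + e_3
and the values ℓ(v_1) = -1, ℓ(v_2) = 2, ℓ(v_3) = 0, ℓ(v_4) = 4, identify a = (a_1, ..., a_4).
a = (0, -1, 4, -1)

Write a = (a_1, ..., a_4) in the standard basis. For each basis vector v_i, ℓ(v_i) = <v_i, a> is a linear equation in the a_j's. Collect the n equations into a matrix system V a = ℓ, where row i of V is v_i (expressed in the standard basis). Since V is invertible (lower-triangular with 1s on the diagonal, up to permutation), solve by back-substitution:
  V =
[[0, 1, 0, 0],
 [0, 1, 1, 1],
 [1, 0, 0, 0],
 [1, 0, 1, 0]]
  V a = (-1, 2, 0, 4)
Solving gives a = (0, -1, 4, -1).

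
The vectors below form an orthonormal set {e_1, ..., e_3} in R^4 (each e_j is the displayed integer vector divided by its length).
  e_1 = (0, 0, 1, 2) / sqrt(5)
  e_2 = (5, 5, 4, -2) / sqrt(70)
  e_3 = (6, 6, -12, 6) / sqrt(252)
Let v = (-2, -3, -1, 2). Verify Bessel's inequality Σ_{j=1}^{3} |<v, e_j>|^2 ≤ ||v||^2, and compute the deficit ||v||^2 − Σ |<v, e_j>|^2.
Σ |<v, e_j>|^2 = 35/2; ||v||^2 = 18; deficit = 1/2

Write each e_j = u_j / sqrt(<u_j, u_j>) where u_j is the displayed integer vector. Then <v, e_j> = <v, u_j> / sqrt(<u_j, u_j>), so |<v, e_j>|^2 = <v, u_j>^2 / <u_j, u_j>.
Coefficients: <v, e_1> = 3/sqrt(5), <v, e_2> = -33/sqrt(70), <v, e_3> = -6/sqrt(252).
Square and sum: Σ |<v, e_j>|^2 = 35/2.
Compute ||v||^2 = v·v = 18.
Deficit = 18 − 35/2 = 1/2 ≥ 0, confirming Bessel's inequality. (The deficit equals ||v − Σ <v,e_j> e_j||^2, the squared distance from v to span{e_j}.)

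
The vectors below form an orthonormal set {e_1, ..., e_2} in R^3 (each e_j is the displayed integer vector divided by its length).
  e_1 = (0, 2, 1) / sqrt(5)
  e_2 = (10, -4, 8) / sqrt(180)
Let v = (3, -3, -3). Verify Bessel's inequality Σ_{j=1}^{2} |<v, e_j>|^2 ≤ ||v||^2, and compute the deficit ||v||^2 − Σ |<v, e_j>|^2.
Σ |<v, e_j>|^2 = 18; ||v||^2 = 27; deficit = 9

Write each e_j = u_j / sqrt(<u_j, u_j>) where u_j is the displayed integer vector. Then <v, e_j> = <v, u_j> / sqrt(<u_j, u_j>), so |<v, e_j>|^2 = <v, u_j>^2 / <u_j, u_j>.
Coefficients: <v, e_1> = -9/sqrt(5), <v, e_2> = 18/sqrt(180).
Square and sum: Σ |<v, e_j>|^2 = 18.
Compute ||v||^2 = v·v = 27.
Deficit = 27 − 18 = 9 ≥ 0, confirming Bessel's inequality. (The deficit equals ||v − Σ <v,e_j> e_j||^2, the squared distance from v to span{e_j}.)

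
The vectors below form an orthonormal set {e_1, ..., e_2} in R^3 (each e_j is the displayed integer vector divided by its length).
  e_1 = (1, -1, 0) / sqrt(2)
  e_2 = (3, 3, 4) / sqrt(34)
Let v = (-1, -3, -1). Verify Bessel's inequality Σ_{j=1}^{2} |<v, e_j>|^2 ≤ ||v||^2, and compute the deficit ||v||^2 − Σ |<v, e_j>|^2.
Σ |<v, e_j>|^2 = 162/17; ||v||^2 = 11; deficit = 25/17

Write each e_j = u_j / sqrt(<u_j, u_j>) where u_j is the displayed integer vector. Then <v, e_j> = <v, u_j> / sqrt(<u_j, u_j>), so |<v, e_j>|^2 = <v, u_j>^2 / <u_j, u_j>.
Coefficients: <v, e_1> = 2/sqrt(2), <v, e_2> = -16/sqrt(34).
Square and sum: Σ |<v, e_j>|^2 = 162/17.
Compute ||v||^2 = v·v = 11.
Deficit = 11 − 162/17 = 25/17 ≥ 0, confirming Bessel's inequality. (The deficit equals ||v − Σ <v,e_j> e_j||^2, the squared distance from v to span{e_j}.)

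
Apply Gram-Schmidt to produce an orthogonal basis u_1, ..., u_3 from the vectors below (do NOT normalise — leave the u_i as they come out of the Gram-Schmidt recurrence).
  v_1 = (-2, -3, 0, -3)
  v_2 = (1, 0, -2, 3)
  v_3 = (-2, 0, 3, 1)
Orthogonal basis:
  u_1 = (-2, -3, 0, -3)
  u_2 = (0, -3/2, -2, 3/2)
  u_3 = (-21/11, -123/187, 33/17, 361/187)

Apply the Gram-Schmidt recurrence
  u_1 = v_1
  u_i = v_i − Σ_{j<i} ((v_i · u_j) / (u_j · u_j)) · u_j.

Step by step this gives:
  u_1 = (-2, -3, 0, -3)
  u_2 = (0, -3/2, -2, 3/2)
  u_3 = (-21/11, -123/187, 33/17, 361/187)

Orthogonality check:
  u_2 · u_1 = 0 (should be 0)
  u_3 · u_1 = 0 (should be 0)
  u_3 · u_2 = 0 (should be 0)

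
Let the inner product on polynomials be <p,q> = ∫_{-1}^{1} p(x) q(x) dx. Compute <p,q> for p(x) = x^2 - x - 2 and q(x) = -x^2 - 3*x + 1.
<p,q> = -2/5

Expand the product: p(x)·q(x) = -x^4 - 2*x^3 + 6*x^2 + 5*x - 2.
∫_{-1}^{1} of each monomial x^k gives [2/(k+1) if k even, 0 if k odd]. Integrating term-by-term (or equivalently evaluating the antiderivative F(x) = -x^5/5 - x^4/2 + 2*x^3 + 5*x^2/2 - 2*x at the endpoints):
  F(1) − F(−1) = 9/5 − (11/5) = -2/5.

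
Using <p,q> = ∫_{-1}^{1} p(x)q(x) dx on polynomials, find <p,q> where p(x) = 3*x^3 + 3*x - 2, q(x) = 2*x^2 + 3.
<p,q> = -44/3

Expand the product: p(x)·q(x) = 6*x^5 + 15*x^3 - 4*x^2 + 9*x - 6.
∫_{-1}^{1} of each monomial x^k gives [2/(k+1) if k even, 0 if k odd]. Integrating term-by-term (or equivalently evaluating the antiderivative F(x) = x^6 + 15*x^4/4 - 4*x^3/3 + 9*x^2/2 - 6*x at the endpoints):
  F(1) − F(−1) = 23/12 − (199/12) = -44/3.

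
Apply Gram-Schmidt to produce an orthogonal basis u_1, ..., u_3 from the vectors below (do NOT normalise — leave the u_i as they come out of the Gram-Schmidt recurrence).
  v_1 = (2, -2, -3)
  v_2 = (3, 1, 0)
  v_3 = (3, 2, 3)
Orthogonal basis:
  u_1 = (2, -2, -3)
  u_2 = (43/17, 25/17, 12/17)
  u_3 = (45/154, -135/154, 60/77)

Apply the Gram-Schmidt recurrence
  u_1 = v_1
  u_i = v_i − Σ_{j<i} ((v_i · u_j) / (u_j · u_j)) · u_j.

Step by step this gives:
  u_1 = (2, -2, -3)
  u_2 = (43/17, 25/17, 12/17)
  u_3 = (45/154, -135/154, 60/77)

Orthogonality check:
  u_2 · u_1 = 0 (should be 0)
  u_3 · u_1 = 0 (should be 0)
  u_3 · u_2 = 0 (should be 0)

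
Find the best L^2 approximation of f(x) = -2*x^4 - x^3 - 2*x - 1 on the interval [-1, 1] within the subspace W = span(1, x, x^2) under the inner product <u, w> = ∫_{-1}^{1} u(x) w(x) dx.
g(x) = -12*x^2/7 - 13*x/5 - 29/35

The best approximation g ∈ W is the orthogonal projection of f onto W. Writing g = a_0 + a_1 x + a_2 x^2, the coefficients solve the normal equations G · a = b where
  G_{ij} = <φ_i, φ_j> and b_i = <f, φ_i>, with φ_0 = 1, φ_1 = x, φ_2 = x^2.
G =
  [2, 0, 2/3]
  [0, 2/3, 0]
  [2/3, 0, 2/5],
b = (-14/5, -26/15, -26/21).
Solving gives a_0 = -29/35, a_1 = -13/5, a_2 = -12/7, so
  g(x) = -12*x^2/7 - 13*x/5 - 29/35.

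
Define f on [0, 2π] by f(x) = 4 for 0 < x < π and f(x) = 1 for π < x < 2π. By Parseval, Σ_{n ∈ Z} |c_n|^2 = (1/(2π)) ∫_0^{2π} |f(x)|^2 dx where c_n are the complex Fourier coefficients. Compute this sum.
Σ |c_n|^2 = 17/2

Parseval equates the L^2 energy of f (normalised by 1/(2π)) with the ℓ^2 sum of its Fourier coefficients: (1/(2π)) ∫_0^{2π} |f|^2 = Σ |c_n|^2.
Compute the left side: (1/(2π)) [∫_0^π 4^2 dx + ∫_π^{2π} 1^2 dx] = (1/(2π)) · (16π + 1π) = (16 + 1)/2 = 17/2.
So Σ_{n ∈ Z} |c_n|^2 = 17/2.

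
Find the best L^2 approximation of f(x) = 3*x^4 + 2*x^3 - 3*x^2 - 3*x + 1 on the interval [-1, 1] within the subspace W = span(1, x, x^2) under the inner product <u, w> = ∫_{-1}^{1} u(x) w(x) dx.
g(x) = -3*x^2/7 - 9*x/5 + 26/35

The best approximation g ∈ W is the orthogonal projection of f onto W. Writing g = a_0 + a_1 x + a_2 x^2, the coefficients solve the normal equations G · a = b where
  G_{ij} = <φ_i, φ_j> and b_i = <f, φ_i>, with φ_0 = 1, φ_1 = x, φ_2 = x^2.
G =
  [2, 0, 2/3]
  [0, 2/3, 0]
  [2/3, 0, 2/5],
b = (6/5, -6/5, 34/105).
Solving gives a_0 = 26/35, a_1 = -9/5, a_2 = -3/7, so
  g(x) = -3*x^2/7 - 9*x/5 + 26/35.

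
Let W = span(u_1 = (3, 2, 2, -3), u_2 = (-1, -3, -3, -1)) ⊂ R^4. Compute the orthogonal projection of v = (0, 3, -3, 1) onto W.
proj_W(v) = (-77/188, 21/188, 21/188, 139/188)

Set up U = [u_1 | ... | u_2] ∈ R^(4×2). The projector onto W = col(U) is P = U (U^T U)^(-1) U^T.
Compute U^T U =
  [26, -12]
  [-12, 20],
and U^T v = (-3, -1).
Solve U^T U · c = U^T v for the coefficients: c = (-9/47, -31/188). The projection is proj_W(v) = U c.
Check: (v - proj_W(v)) · u_1 = 0  (should be 0).
Check: (v - proj_W(v)) · u_2 = 0  (should be 0).
Result: proj_W(v) = (-77/188, 21/188, 21/188, 139/188).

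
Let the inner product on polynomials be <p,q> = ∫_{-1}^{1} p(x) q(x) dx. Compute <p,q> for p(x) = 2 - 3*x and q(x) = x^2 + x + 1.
<p,q> = 10/3

Expand the product: p(x)·q(x) = -3*x^3 - x^2 - x + 2.
∫_{-1}^{1} of each monomial x^k gives [2/(k+1) if k even, 0 if k odd]. Integrating term-by-term (or equivalently evaluating the antiderivative F(x) = -3*x^4/4 - x^3/3 - x^2/2 + 2*x at the endpoints):
  F(1) − F(−1) = 5/12 − (-35/12) = 10/3.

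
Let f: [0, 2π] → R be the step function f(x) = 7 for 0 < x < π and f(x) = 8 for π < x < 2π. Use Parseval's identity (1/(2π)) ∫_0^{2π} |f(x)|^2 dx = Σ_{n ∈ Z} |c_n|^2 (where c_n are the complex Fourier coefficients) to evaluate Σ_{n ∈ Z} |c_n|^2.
Σ |c_n|^2 = 113/2

Parseval equates the L^2 energy of f (normalised by 1/(2π)) with the ℓ^2 sum of its Fourier coefficients: (1/(2π)) ∫_0^{2π} |f|^2 = Σ |c_n|^2.
Compute the left side: (1/(2π)) [∫_0^π 7^2 dx + ∫_π^{2π} 8^2 dx] = (1/(2π)) · (49π + 64π) = (49 + 64)/2 = 113/2.
So Σ_{n ∈ Z} |c_n|^2 = 113/2.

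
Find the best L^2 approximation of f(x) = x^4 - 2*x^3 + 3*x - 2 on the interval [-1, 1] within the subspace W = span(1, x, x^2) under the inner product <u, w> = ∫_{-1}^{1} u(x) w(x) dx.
g(x) = 6*x^2/7 + 9*x/5 - 73/35

The best approximation g ∈ W is the orthogonal projection of f onto W. Writing g = a_0 + a_1 x + a_2 x^2, the coefficients solve the normal equations G · a = b where
  G_{ij} = <φ_i, φ_j> and b_i = <f, φ_i>, with φ_0 = 1, φ_1 = x, φ_2 = x^2.
G =
  [2, 0, 2/3]
  [0, 2/3, 0]
  [2/3, 0, 2/5],
b = (-18/5, 6/5, -22/21).
Solving gives a_0 = -73/35, a_1 = 9/5, a_2 = 6/7, so
  g(x) = 6*x^2/7 + 9*x/5 - 73/35.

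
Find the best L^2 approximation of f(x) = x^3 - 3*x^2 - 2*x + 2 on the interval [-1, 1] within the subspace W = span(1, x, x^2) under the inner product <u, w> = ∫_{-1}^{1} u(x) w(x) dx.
g(x) = -3*x^2 - 7*x/5 + 2

The best approximation g ∈ W is the orthogonal projection of f onto W. Writing g = a_0 + a_1 x + a_2 x^2, the coefficients solve the normal equations G · a = b where
  G_{ij} = <φ_i, φ_j> and b_i = <f, φ_i>, with φ_0 = 1, φ_1 = x, φ_2 = x^2.
G =
  [2, 0, 2/3]
  [0, 2/3, 0]
  [2/3, 0, 2/5],
b = (2, -14/15, 2/15).
Solving gives a_0 = 2, a_1 = -7/5, a_2 = -3, so
  g(x) = -3*x^2 - 7*x/5 + 2.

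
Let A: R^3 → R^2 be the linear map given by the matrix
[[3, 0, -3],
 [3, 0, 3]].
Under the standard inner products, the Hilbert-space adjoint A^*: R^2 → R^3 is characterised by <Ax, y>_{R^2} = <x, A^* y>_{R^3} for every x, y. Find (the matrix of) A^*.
A^* = A^T =
[[3, 3],
 [0, 0],
 [-3, 3]]

For real matrices with standard dot products, the defining identity <Ax, y> = <x, A^* y> gives (Ax)^T y = x^T (A^*) y, i.e. x^T A^T y = x^T (A^*) y. Since this holds for all x, y, we must have A^* = A^T. Therefore
A^* =
[[3, 3],
 [0, 0],
 [-3, 3]].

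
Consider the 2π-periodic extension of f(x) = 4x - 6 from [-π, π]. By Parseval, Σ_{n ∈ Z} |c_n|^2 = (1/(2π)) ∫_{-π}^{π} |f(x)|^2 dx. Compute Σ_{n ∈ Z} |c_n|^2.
Σ |c_n|^2 = 16π^2/3 + 36

Expand and integrate term by term over [-π, π]:
  ∫ (4x)^2 dx = 16·(2π^3/3); ∫ 2·4·(-6)·x dx = 0 (odd integrand); ∫ (-6)^2 dx = 36·2π.
So (1/(2π)) ∫_{-π}^{π} (4x - 6)^2 dx = 16π^2/3 + 36 = 16π^2/3 + 36.
Parseval ⇒ Σ |c_n|^2 = 16π^2/3 + 36.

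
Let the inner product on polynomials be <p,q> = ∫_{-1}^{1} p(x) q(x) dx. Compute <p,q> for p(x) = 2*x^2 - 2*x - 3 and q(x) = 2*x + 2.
<p,q> = -12

Expand the product: p(x)·q(x) = 4*x^3 - 10*x - 6.
∫_{-1}^{1} of each monomial x^k gives [2/(k+1) if k even, 0 if k odd]. Integrating term-by-term (or equivalently evaluating the antiderivative F(x) = x^4 - 5*x^2 - 6*x at the endpoints):
  F(1) − F(−1) = -10 − (2) = -12.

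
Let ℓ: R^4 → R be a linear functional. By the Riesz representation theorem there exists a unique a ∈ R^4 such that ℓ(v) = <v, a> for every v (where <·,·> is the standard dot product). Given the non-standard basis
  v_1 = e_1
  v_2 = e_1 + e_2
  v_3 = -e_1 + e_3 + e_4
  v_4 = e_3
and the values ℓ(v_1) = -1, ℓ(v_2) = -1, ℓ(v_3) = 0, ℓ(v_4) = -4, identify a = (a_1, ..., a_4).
a = (-1, 0, -4, 3)

Write a = (a_1, ..., a_4) in the standard basis. For each basis vector v_i, ℓ(v_i) = <v_i, a> is a linear equation in the a_j's. Collect the n equations into a matrix system V a = ℓ, where row i of V is v_i (expressed in the standard basis). Since V is invertible (lower-triangular with 1s on the diagonal, up to permutation), solve by back-substitution:
  V =
[[1, 0, 0, 0],
 [1, 1, 0, 0],
 [-1, 0, 1, 1],
 [0, 0, 1, 0]]
  V a = (-1, -1, 0, -4)
Solving gives a = (-1, 0, -4, 3).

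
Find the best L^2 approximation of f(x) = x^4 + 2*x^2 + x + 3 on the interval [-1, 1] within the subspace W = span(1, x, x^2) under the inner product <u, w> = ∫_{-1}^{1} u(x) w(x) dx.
g(x) = 20*x^2/7 + x + 102/35

The best approximation g ∈ W is the orthogonal projection of f onto W. Writing g = a_0 + a_1 x + a_2 x^2, the coefficients solve the normal equations G · a = b where
  G_{ij} = <φ_i, φ_j> and b_i = <f, φ_i>, with φ_0 = 1, φ_1 = x, φ_2 = x^2.
G =
  [2, 0, 2/3]
  [0, 2/3, 0]
  [2/3, 0, 2/5],
b = (116/15, 2/3, 108/35).
Solving gives a_0 = 102/35, a_1 = 1, a_2 = 20/7, so
  g(x) = 20*x^2/7 + x + 102/35.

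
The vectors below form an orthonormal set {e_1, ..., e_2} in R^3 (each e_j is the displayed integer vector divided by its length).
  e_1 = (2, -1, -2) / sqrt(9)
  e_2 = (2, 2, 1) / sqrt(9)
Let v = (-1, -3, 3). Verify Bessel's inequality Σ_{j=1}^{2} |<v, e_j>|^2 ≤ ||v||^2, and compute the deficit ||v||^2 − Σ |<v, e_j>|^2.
Σ |<v, e_j>|^2 = 50/9; ||v||^2 = 19; deficit = 121/9

Write each e_j = u_j / sqrt(<u_j, u_j>) where u_j is the displayed integer vector. Then <v, e_j> = <v, u_j> / sqrt(<u_j, u_j>), so |<v, e_j>|^2 = <v, u_j>^2 / <u_j, u_j>.
Coefficients: <v, e_1> = -5/sqrt(9), <v, e_2> = -5/sqrt(9).
Square and sum: Σ |<v, e_j>|^2 = 50/9.
Compute ||v||^2 = v·v = 19.
Deficit = 19 − 50/9 = 121/9 ≥ 0, confirming Bessel's inequality. (The deficit equals ||v − Σ <v,e_j> e_j||^2, the squared distance from v to span{e_j}.)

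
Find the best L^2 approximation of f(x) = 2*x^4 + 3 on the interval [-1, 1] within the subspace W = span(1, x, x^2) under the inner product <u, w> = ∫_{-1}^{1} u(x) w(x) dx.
g(x) = 12*x^2/7 + 99/35

The best approximation g ∈ W is the orthogonal projection of f onto W. Writing g = a_0 + a_1 x + a_2 x^2, the coefficients solve the normal equations G · a = b where
  G_{ij} = <φ_i, φ_j> and b_i = <f, φ_i>, with φ_0 = 1, φ_1 = x, φ_2 = x^2.
G =
  [2, 0, 2/3]
  [0, 2/3, 0]
  [2/3, 0, 2/5],
b = (34/5, 0, 18/7).
Solving gives a_0 = 99/35, a_1 = 0, a_2 = 12/7, so
  g(x) = 12*x^2/7 + 99/35.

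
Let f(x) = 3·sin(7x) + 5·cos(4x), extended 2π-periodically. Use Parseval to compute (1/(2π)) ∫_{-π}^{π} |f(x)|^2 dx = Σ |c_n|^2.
Σ |c_n|^2 = 17

Expand |f|^2 and use orthogonality of {sin(nx), cos(mx)} on [-π, π]:
  ∫_{-π}^{π} sin(nx)^2 dx = π, ∫ cos(mx)^2 dx = π, and cross terms integrate to 0.
So ∫_{-π}^{π} f(x)^2 dx = 3^2 · π + 5^2 · π = (9 + 25)π.
Divide by 2π: (9 + 25)/2 = 17.
By Parseval, this equals Σ |c_n|^2.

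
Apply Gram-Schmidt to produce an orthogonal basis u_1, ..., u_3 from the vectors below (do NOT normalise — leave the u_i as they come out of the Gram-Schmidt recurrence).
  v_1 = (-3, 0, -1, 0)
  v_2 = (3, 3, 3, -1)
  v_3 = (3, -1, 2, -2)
Orthogonal basis:
  u_1 = (-3, 0, -1, 0)
  u_2 = (-3/5, 3, 9/5, -1)
  u_3 = (-9/34, -20/17, 27/34, -33/17)

Apply the Gram-Schmidt recurrence
  u_1 = v_1
  u_i = v_i − Σ_{j<i} ((v_i · u_j) / (u_j · u_j)) · u_j.

Step by step this gives:
  u_1 = (-3, 0, -1, 0)
  u_2 = (-3/5, 3, 9/5, -1)
  u_3 = (-9/34, -20/17, 27/34, -33/17)

Orthogonality check:
  u_2 · u_1 = 0 (should be 0)
  u_3 · u_1 = 0 (should be 0)
  u_3 · u_2 = 0 (should be 0)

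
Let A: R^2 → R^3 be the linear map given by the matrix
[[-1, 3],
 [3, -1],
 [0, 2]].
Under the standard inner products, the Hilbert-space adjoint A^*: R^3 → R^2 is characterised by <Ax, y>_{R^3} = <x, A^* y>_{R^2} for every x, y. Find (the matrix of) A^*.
A^* = A^T =
[[-1, 3, 0],
 [3, -1, 2]]

For real matrices with standard dot products, the defining identity <Ax, y> = <x, A^* y> gives (Ax)^T y = x^T (A^*) y, i.e. x^T A^T y = x^T (A^*) y. Since this holds for all x, y, we must have A^* = A^T. Therefore
A^* =
[[-1, 3, 0],
 [3, -1, 2]].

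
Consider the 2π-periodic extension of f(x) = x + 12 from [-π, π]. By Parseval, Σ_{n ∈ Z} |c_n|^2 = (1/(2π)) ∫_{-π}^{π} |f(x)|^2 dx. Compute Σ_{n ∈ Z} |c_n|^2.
Σ |c_n|^2 = π^2/3 + 144

Expand and integrate term by term over [-π, π]:
  ∫ (x)^2 dx = 1·(2π^3/3); ∫ 2·1·(12)·x dx = 0 (odd integrand); ∫ 12^2 dx = 144·2π.
So (1/(2π)) ∫_{-π}^{π} (x + 12)^2 dx = 1π^2/3 + 144 = π^2/3 + 144.
Parseval ⇒ Σ |c_n|^2 = π^2/3 + 144.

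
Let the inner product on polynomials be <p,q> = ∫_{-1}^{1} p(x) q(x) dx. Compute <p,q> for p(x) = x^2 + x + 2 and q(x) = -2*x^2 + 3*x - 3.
<p,q> = -232/15

Expand the product: p(x)·q(x) = -2*x^4 + x^3 - 4*x^2 + 3*x - 6.
∫_{-1}^{1} of each monomial x^k gives [2/(k+1) if k even, 0 if k odd]. Integrating term-by-term (or equivalently evaluating the antiderivative F(x) = -2*x^5/5 + x^4/4 - 4*x^3/3 + 3*x^2/2 - 6*x at the endpoints):
  F(1) − F(−1) = -359/60 − (569/60) = -232/15.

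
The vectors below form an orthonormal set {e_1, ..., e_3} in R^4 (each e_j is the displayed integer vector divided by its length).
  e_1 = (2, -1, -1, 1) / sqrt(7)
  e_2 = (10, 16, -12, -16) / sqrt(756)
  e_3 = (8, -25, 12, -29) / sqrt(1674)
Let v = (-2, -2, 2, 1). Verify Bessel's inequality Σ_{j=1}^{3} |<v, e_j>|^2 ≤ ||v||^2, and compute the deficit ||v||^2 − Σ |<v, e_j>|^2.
Σ |<v, e_j>|^2 = 805/62; ||v||^2 = 13; deficit = 1/62

Write each e_j = u_j / sqrt(<u_j, u_j>) where u_j is the displayed integer vector. Then <v, e_j> = <v, u_j> / sqrt(<u_j, u_j>), so |<v, e_j>|^2 = <v, u_j>^2 / <u_j, u_j>.
Coefficients: <v, e_1> = -3/sqrt(7), <v, e_2> = -92/sqrt(756), <v, e_3> = 29/sqrt(1674).
Square and sum: Σ |<v, e_j>|^2 = 805/62.
Compute ||v||^2 = v·v = 13.
Deficit = 13 − 805/62 = 1/62 ≥ 0, confirming Bessel's inequality. (The deficit equals ||v − Σ <v,e_j> e_j||^2, the squared distance from v to span{e_j}.)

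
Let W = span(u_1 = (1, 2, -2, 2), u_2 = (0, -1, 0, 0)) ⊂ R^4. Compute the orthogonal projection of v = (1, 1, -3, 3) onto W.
proj_W(v) = (13/9, 1, -26/9, 26/9)

Set up U = [u_1 | ... | u_2] ∈ R^(4×2). The projector onto W = col(U) is P = U (U^T U)^(-1) U^T.
Compute U^T U =
  [13, -2]
  [-2, 1],
and U^T v = (15, -1).
Solve U^T U · c = U^T v for the coefficients: c = (13/9, 17/9). The projection is proj_W(v) = U c.
Check: (v - proj_W(v)) · u_1 = 0  (should be 0).
Check: (v - proj_W(v)) · u_2 = 0  (should be 0).
Result: proj_W(v) = (13/9, 1, -26/9, 26/9).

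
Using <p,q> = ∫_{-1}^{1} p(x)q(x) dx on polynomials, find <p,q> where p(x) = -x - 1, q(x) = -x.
<p,q> = 2/3

Expand the product: p(x)·q(x) = x^2 + x.
∫_{-1}^{1} of each monomial x^k gives [2/(k+1) if k even, 0 if k odd]. Integrating term-by-term (or equivalently evaluating the antiderivative F(x) = x^3/3 + x^2/2 at the endpoints):
  F(1) − F(−1) = 5/6 − (1/6) = 2/3.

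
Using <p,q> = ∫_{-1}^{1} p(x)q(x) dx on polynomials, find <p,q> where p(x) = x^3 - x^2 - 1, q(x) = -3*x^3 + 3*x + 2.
<p,q> = -524/105

Expand the product: p(x)·q(x) = -3*x^6 + 3*x^5 + 3*x^4 + 2*x^3 - 2*x^2 - 3*x - 2.
∫_{-1}^{1} of each monomial x^k gives [2/(k+1) if k even, 0 if k odd]. Integrating term-by-term (or equivalently evaluating the antiderivative F(x) = -3*x^7/7 + x^6/2 + 3*x^5/5 + x^4/2 - 2*x^3/3 - 3*x^2/2 - 2*x at the endpoints):
  F(1) − F(−1) = -629/210 − (419/210) = -524/105.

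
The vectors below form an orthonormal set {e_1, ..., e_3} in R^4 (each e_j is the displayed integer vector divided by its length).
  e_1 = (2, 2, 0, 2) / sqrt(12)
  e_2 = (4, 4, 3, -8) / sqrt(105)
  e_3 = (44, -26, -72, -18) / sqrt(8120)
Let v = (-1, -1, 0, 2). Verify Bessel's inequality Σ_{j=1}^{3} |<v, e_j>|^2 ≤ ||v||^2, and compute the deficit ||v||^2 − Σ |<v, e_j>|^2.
Σ |<v, e_j>|^2 = 339/58; ||v||^2 = 6; deficit = 9/58

Write each e_j = u_j / sqrt(<u_j, u_j>) where u_j is the displayed integer vector. Then <v, e_j> = <v, u_j> / sqrt(<u_j, u_j>), so |<v, e_j>|^2 = <v, u_j>^2 / <u_j, u_j>.
Coefficients: <v, e_1> = 0/sqrt(12), <v, e_2> = -24/sqrt(105), <v, e_3> = -54/sqrt(8120).
Square and sum: Σ |<v, e_j>|^2 = 339/58.
Compute ||v||^2 = v·v = 6.
Deficit = 6 − 339/58 = 9/58 ≥ 0, confirming Bessel's inequality. (The deficit equals ||v − Σ <v,e_j> e_j||^2, the squared distance from v to span{e_j}.)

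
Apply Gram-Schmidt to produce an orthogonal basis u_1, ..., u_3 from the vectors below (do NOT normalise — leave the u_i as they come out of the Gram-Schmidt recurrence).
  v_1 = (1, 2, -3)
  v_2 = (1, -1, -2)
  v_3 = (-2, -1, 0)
Orthogonal basis:
  u_1 = (1, 2, -3)
  u_2 = (9/14, -12/7, -13/14)
  u_3 = (-105/59, -15/59, -45/59)

Apply the Gram-Schmidt recurrence
  u_1 = v_1
  u_i = v_i − Σ_{j<i} ((v_i · u_j) / (u_j · u_j)) · u_j.

Step by step this gives:
  u_1 = (1, 2, -3)
  u_2 = (9/14, -12/7, -13/14)
  u_3 = (-105/59, -15/59, -45/59)

Orthogonality check:
  u_2 · u_1 = 0 (should be 0)
  u_3 · u_1 = 0 (should be 0)
  u_3 · u_2 = 0 (should be 0)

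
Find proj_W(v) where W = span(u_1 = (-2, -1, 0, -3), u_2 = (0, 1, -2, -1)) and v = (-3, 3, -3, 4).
proj_W(v) = (8/5, 19/10, -11/5, 13/10)

Set up U = [u_1 | ... | u_2] ∈ R^(4×2). The projector onto W = col(U) is P = U (U^T U)^(-1) U^T.
Compute U^T U =
  [14, 2]
  [2, 6],
and U^T v = (-9, 5).
Solve U^T U · c = U^T v for the coefficients: c = (-4/5, 11/10). The projection is proj_W(v) = U c.
Check: (v - proj_W(v)) · u_1 = 0  (should be 0).
Check: (v - proj_W(v)) · u_2 = 0  (should be 0).
Result: proj_W(v) = (8/5, 19/10, -11/5, 13/10).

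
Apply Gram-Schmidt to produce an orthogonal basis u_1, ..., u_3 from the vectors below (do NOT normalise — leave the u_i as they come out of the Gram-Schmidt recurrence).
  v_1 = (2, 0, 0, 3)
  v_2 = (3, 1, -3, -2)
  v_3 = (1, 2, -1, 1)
Orthogonal basis:
  u_1 = (2, 0, 0, 3)
  u_2 = (3, 1, -3, -2)
  u_3 = (-165/299, 40/23, -5/23, 110/299)

Apply the Gram-Schmidt recurrence
  u_1 = v_1
  u_i = v_i − Σ_{j<i} ((v_i · u_j) / (u_j · u_j)) · u_j.

Step by step this gives:
  u_1 = (2, 0, 0, 3)
  u_2 = (3, 1, -3, -2)
  u_3 = (-165/299, 40/23, -5/23, 110/299)

Orthogonality check:
  u_2 · u_1 = 0 (should be 0)
  u_3 · u_1 = 0 (should be 0)
  u_3 · u_2 = 0 (should be 0)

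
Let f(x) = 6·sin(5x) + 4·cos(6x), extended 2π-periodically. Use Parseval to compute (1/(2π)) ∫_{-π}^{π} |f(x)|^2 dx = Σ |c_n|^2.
Σ |c_n|^2 = 26

Expand |f|^2 and use orthogonality of {sin(nx), cos(mx)} on [-π, π]:
  ∫_{-π}^{π} sin(nx)^2 dx = π, ∫ cos(mx)^2 dx = π, and cross terms integrate to 0.
So ∫_{-π}^{π} f(x)^2 dx = 6^2 · π + 4^2 · π = (36 + 16)π.
Divide by 2π: (36 + 16)/2 = 26.
By Parseval, this equals Σ |c_n|^2.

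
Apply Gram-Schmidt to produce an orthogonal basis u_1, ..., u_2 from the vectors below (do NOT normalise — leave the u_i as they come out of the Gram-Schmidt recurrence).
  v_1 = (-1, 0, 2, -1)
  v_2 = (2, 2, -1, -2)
Orthogonal basis:
  u_1 = (-1, 0, 2, -1)
  u_2 = (5/3, 2, -1/3, -7/3)

Apply the Gram-Schmidt recurrence
  u_1 = v_1
  u_i = v_i − Σ_{j<i} ((v_i · u_j) / (u_j · u_j)) · u_j.

Step by step this gives:
  u_1 = (-1, 0, 2, -1)
  u_2 = (5/3, 2, -1/3, -7/3)

Orthogonality check:
  u_2 · u_1 = 0 (should be 0)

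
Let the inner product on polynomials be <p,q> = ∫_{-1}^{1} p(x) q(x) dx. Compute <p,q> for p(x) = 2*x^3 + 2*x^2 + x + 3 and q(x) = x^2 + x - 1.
<p,q> = -46/15

Expand the product: p(x)·q(x) = 2*x^5 + 4*x^4 + x^3 + 2*x^2 + 2*x - 3.
∫_{-1}^{1} of each monomial x^k gives [2/(k+1) if k even, 0 if k odd]. Integrating term-by-term (or equivalently evaluating the antiderivative F(x) = x^6/3 + 4*x^5/5 + x^4/4 + 2*x^3/3 + x^2 - 3*x at the endpoints):
  F(1) − F(−1) = 1/20 − (187/60) = -46/15.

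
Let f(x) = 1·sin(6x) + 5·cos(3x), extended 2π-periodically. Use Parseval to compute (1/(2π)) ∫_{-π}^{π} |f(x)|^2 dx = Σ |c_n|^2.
Σ |c_n|^2 = 13

Expand |f|^2 and use orthogonality of {sin(nx), cos(mx)} on [-π, π]:
  ∫_{-π}^{π} sin(nx)^2 dx = π, ∫ cos(mx)^2 dx = π, and cross terms integrate to 0.
So ∫_{-π}^{π} f(x)^2 dx = 1^2 · π + 5^2 · π = (1 + 25)π.
Divide by 2π: (1 + 25)/2 = 13.
By Parseval, this equals Σ |c_n|^2.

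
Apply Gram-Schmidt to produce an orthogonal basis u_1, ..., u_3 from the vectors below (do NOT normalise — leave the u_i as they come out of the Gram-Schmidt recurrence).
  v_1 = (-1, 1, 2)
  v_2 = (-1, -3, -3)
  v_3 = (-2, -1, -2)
Orthogonal basis:
  u_1 = (-1, 1, 2)
  u_2 = (-7/3, -5/3, -1/3)
  u_3 = (-27/50, 9/10, -18/25)

Apply the Gram-Schmidt recurrence
  u_1 = v_1
  u_i = v_i − Σ_{j<i} ((v_i · u_j) / (u_j · u_j)) · u_j.

Step by step this gives:
  u_1 = (-1, 1, 2)
  u_2 = (-7/3, -5/3, -1/3)
  u_3 = (-27/50, 9/10, -18/25)

Orthogonality check:
  u_2 · u_1 = 0 (should be 0)
  u_3 · u_1 = 0 (should be 0)
  u_3 · u_2 = 0 (should be 0)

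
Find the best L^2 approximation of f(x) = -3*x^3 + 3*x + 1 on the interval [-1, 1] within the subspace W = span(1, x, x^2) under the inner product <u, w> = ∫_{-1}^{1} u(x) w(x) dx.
g(x) = 6*x/5 + 1

The best approximation g ∈ W is the orthogonal projection of f onto W. Writing g = a_0 + a_1 x + a_2 x^2, the coefficients solve the normal equations G · a = b where
  G_{ij} = <φ_i, φ_j> and b_i = <f, φ_i>, with φ_0 = 1, φ_1 = x, φ_2 = x^2.
G =
  [2, 0, 2/3]
  [0, 2/3, 0]
  [2/3, 0, 2/5],
b = (2, 4/5, 2/3).
Solving gives a_0 = 1, a_1 = 6/5, a_2 = 0, so
  g(x) = 6*x/5 + 1.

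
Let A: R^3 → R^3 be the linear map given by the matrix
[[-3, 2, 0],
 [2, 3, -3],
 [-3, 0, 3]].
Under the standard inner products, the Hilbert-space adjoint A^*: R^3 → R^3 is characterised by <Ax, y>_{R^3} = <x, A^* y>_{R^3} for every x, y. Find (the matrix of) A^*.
A^* = A^T =
[[-3, 2, -3],
 [2, 3, 0],
 [0, -3, 3]]

For real matrices with standard dot products, the defining identity <Ax, y> = <x, A^* y> gives (Ax)^T y = x^T (A^*) y, i.e. x^T A^T y = x^T (A^*) y. Since this holds for all x, y, we must have A^* = A^T. Therefore
A^* =
[[-3, 2, -3],
 [2, 3, 0],
 [0, -3, 3]].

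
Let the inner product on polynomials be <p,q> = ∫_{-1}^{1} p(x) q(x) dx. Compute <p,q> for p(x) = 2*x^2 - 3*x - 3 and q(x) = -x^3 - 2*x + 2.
<p,q> = -62/15

Expand the product: p(x)·q(x) = -2*x^5 + 3*x^4 - x^3 + 10*x^2 - 6.
∫_{-1}^{1} of each monomial x^k gives [2/(k+1) if k even, 0 if k odd]. Integrating term-by-term (or equivalently evaluating the antiderivative F(x) = -x^6/3 + 3*x^5/5 - x^4/4 + 10*x^3/3 - 6*x at the endpoints):
  F(1) − F(−1) = -53/20 − (89/60) = -62/15.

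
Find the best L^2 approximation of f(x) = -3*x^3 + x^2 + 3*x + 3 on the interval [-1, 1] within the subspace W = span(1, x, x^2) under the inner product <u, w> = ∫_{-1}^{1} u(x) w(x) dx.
g(x) = x^2 + 6*x/5 + 3

The best approximation g ∈ W is the orthogonal projection of f onto W. Writing g = a_0 + a_1 x + a_2 x^2, the coefficients solve the normal equations G · a = b where
  G_{ij} = <φ_i, φ_j> and b_i = <f, φ_i>, with φ_0 = 1, φ_1 = x, φ_2 = x^2.
G =
  [2, 0, 2/3]
  [0, 2/3, 0]
  [2/3, 0, 2/5],
b = (20/3, 4/5, 12/5).
Solving gives a_0 = 3, a_1 = 6/5, a_2 = 1, so
  g(x) = x^2 + 6*x/5 + 3.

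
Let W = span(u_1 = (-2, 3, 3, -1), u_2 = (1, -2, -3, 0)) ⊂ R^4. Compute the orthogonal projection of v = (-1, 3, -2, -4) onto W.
proj_W(v) = (-8/3, 67/33, -21/11, -109/33)

Set up U = [u_1 | ... | u_2] ∈ R^(4×2). The projector onto W = col(U) is P = U (U^T U)^(-1) U^T.
Compute U^T U =
  [23, -17]
  [-17, 14],
and U^T v = (9, -1).
Solve U^T U · c = U^T v for the coefficients: c = (109/33, 130/33). The projection is proj_W(v) = U c.
Check: (v - proj_W(v)) · u_1 = 0  (should be 0).
Check: (v - proj_W(v)) · u_2 = 0  (should be 0).
Result: proj_W(v) = (-8/3, 67/33, -21/11, -109/33).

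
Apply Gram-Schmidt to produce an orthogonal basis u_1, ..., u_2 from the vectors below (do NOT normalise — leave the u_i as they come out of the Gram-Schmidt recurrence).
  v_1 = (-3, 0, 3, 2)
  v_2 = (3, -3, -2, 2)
Orthogonal basis:
  u_1 = (-3, 0, 3, 2)
  u_2 = (3/2, -3, -1/2, 3)

Apply the Gram-Schmidt recurrence
  u_1 = v_1
  u_i = v_i − Σ_{j<i} ((v_i · u_j) / (u_j · u_j)) · u_j.

Step by step this gives:
  u_1 = (-3, 0, 3, 2)
  u_2 = (3/2, -3, -1/2, 3)

Orthogonality check:
  u_2 · u_1 = 0 (should be 0)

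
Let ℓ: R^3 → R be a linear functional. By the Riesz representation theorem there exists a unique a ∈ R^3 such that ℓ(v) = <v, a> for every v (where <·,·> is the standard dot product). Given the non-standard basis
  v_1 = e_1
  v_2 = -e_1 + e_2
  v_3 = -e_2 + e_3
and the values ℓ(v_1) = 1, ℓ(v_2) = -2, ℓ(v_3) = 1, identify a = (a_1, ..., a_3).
a = (1, -1, 0)

Write a = (a_1, ..., a_3) in the standard basis. For each basis vector v_i, ℓ(v_i) = <v_i, a> is a linear equation in the a_j's. Collect the n equations into a matrix system V a = ℓ, where row i of V is v_i (expressed in the standard basis). Since V is invertible (lower-triangular with 1s on the diagonal, up to permutation), solve by back-substitution:
  V =
[[1, 0, 0],
 [-1, 1, 0],
 [0, -1, 1]]
  V a = (1, -2, 1)
Solving gives a = (1, -1, 0).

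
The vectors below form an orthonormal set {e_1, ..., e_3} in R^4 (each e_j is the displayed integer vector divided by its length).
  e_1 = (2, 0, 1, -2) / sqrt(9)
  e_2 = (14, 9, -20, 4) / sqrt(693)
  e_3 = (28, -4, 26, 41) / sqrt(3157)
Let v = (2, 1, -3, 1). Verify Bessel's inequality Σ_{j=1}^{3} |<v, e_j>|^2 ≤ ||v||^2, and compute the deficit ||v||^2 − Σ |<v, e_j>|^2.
Σ |<v, e_j>|^2 = 611/41; ||v||^2 = 15; deficit = 4/41

Write each e_j = u_j / sqrt(<u_j, u_j>) where u_j is the displayed integer vector. Then <v, e_j> = <v, u_j> / sqrt(<u_j, u_j>), so |<v, e_j>|^2 = <v, u_j>^2 / <u_j, u_j>.
Coefficients: <v, e_1> = -1/sqrt(9), <v, e_2> = 101/sqrt(693), <v, e_3> = 15/sqrt(3157).
Square and sum: Σ |<v, e_j>|^2 = 611/41.
Compute ||v||^2 = v·v = 15.
Deficit = 15 − 611/41 = 4/41 ≥ 0, confirming Bessel's inequality. (The deficit equals ||v − Σ <v,e_j> e_j||^2, the squared distance from v to span{e_j}.)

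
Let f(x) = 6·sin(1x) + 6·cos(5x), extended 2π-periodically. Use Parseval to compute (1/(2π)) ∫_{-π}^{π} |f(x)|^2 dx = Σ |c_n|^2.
Σ |c_n|^2 = 36

Expand |f|^2 and use orthogonality of {sin(nx), cos(mx)} on [-π, π]:
  ∫_{-π}^{π} sin(nx)^2 dx = π, ∫ cos(mx)^2 dx = π, and cross terms integrate to 0.
So ∫_{-π}^{π} f(x)^2 dx = 6^2 · π + 6^2 · π = (36 + 36)π.
Divide by 2π: (36 + 36)/2 = 36.
By Parseval, this equals Σ |c_n|^2.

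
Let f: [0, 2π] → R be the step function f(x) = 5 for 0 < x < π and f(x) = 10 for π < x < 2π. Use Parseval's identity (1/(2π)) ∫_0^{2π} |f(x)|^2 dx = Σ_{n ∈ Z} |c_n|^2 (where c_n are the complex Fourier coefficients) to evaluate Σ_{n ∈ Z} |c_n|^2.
Σ |c_n|^2 = 125/2

Parseval equates the L^2 energy of f (normalised by 1/(2π)) with the ℓ^2 sum of its Fourier coefficients: (1/(2π)) ∫_0^{2π} |f|^2 = Σ |c_n|^2.
Compute the left side: (1/(2π)) [∫_0^π 5^2 dx + ∫_π^{2π} 10^2 dx] = (1/(2π)) · (25π + 100π) = (25 + 100)/2 = 125/2.
So Σ_{n ∈ Z} |c_n|^2 = 125/2.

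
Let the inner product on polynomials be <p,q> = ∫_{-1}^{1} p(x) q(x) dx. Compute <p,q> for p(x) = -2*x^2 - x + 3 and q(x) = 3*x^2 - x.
<p,q> = 64/15

Expand the product: p(x)·q(x) = -6*x^4 - x^3 + 10*x^2 - 3*x.
∫_{-1}^{1} of each monomial x^k gives [2/(k+1) if k even, 0 if k odd]. Integrating term-by-term (or equivalently evaluating the antiderivative F(x) = -6*x^5/5 - x^4/4 + 10*x^3/3 - 3*x^2/2 at the endpoints):
  F(1) − F(−1) = 23/60 − (-233/60) = 64/15.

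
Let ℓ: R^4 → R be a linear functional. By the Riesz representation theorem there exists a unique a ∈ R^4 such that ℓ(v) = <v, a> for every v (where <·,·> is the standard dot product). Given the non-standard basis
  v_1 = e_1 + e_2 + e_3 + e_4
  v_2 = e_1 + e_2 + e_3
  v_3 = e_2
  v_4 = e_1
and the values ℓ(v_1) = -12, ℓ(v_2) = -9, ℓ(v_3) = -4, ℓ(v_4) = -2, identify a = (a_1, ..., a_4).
a = (-2, -4, -3, -3)

Write a = (a_1, ..., a_4) in the standard basis. For each basis vector v_i, ℓ(v_i) = <v_i, a> is a linear equation in the a_j's. Collect the n equations into a matrix system V a = ℓ, where row i of V is v_i (expressed in the standard basis). Since V is invertible (lower-triangular with 1s on the diagonal, up to permutation), solve by back-substitution:
  V =
[[1, 1, 1, 1],
 [1, 1, 1, 0],
 [0, 1, 0, 0],
 [1, 0, 0, 0]]
  V a = (-12, -9, -4, -2)
Solving gives a = (-2, -4, -3, -3).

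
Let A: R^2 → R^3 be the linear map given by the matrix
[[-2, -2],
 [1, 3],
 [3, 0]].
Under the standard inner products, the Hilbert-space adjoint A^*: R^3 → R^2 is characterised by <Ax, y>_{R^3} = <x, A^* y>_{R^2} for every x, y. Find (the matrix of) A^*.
A^* = A^T =
[[-2, 1, 3],
 [-2, 3, 0]]

For real matrices with standard dot products, the defining identity <Ax, y> = <x, A^* y> gives (Ax)^T y = x^T (A^*) y, i.e. x^T A^T y = x^T (A^*) y. Since this holds for all x, y, we must have A^* = A^T. Therefore
A^* =
[[-2, 1, 3],
 [-2, 3, 0]].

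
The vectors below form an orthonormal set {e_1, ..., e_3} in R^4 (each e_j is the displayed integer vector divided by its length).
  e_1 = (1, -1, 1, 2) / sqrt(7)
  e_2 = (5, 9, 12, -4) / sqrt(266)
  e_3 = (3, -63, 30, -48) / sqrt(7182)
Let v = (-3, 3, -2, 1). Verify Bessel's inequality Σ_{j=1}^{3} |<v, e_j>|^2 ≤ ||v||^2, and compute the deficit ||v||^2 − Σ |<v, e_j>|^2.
Σ |<v, e_j>|^2 = 134/7; ||v||^2 = 23; deficit = 27/7

Write each e_j = u_j / sqrt(<u_j, u_j>) where u_j is the displayed integer vector. Then <v, e_j> = <v, u_j> / sqrt(<u_j, u_j>), so |<v, e_j>|^2 = <v, u_j>^2 / <u_j, u_j>.
Coefficients: <v, e_1> = -6/sqrt(7), <v, e_2> = -16/sqrt(266), <v, e_3> = -306/sqrt(7182).
Square and sum: Σ |<v, e_j>|^2 = 134/7.
Compute ||v||^2 = v·v = 23.
Deficit = 23 − 134/7 = 27/7 ≥ 0, confirming Bessel's inequality. (The deficit equals ||v − Σ <v,e_j> e_j||^2, the squared distance from v to span{e_j}.)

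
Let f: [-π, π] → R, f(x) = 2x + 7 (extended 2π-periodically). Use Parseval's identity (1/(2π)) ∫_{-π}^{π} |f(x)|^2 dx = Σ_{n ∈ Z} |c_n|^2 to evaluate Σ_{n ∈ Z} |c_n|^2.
Σ |c_n|^2 = 4π^2/3 + 49

Expand and integrate term by term over [-π, π]:
  ∫ (2x)^2 dx = 4·(2π^3/3); ∫ 2·2·(7)·x dx = 0 (odd integrand); ∫ 7^2 dx = 49·2π.
So (1/(2π)) ∫_{-π}^{π} (2x + 7)^2 dx = 4π^2/3 + 49 = 4π^2/3 + 49.
Parseval ⇒ Σ |c_n|^2 = 4π^2/3 + 49.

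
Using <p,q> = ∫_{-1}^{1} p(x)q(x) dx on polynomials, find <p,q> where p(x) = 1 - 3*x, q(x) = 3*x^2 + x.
<p,q> = 0

Expand the product: p(x)·q(x) = -9*x^3 + x.
∫_{-1}^{1} of each monomial x^k gives [2/(k+1) if k even, 0 if k odd]. Integrating term-by-term (or equivalently evaluating the antiderivative F(x) = -9*x^4/4 + x^2/2 at the endpoints):
  F(1) − F(−1) = -7/4 − (-7/4) = 0.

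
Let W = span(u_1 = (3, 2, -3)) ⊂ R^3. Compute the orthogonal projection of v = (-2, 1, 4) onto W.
proj_W(v) = (-24/11, -16/11, 24/11)

Set up U = [u_1 | ... | u_1] ∈ R^(3×1). The projector onto W = col(U) is P = U (U^T U)^(-1) U^T.
Compute U^T U =
  [22],
and U^T v = (-16).
Solve U^T U · c = U^T v for the coefficients: c = (-8/11). The projection is proj_W(v) = U c.
Check: (v - proj_W(v)) · u_1 = 0  (should be 0).
Result: proj_W(v) = (-24/11, -16/11, 24/11).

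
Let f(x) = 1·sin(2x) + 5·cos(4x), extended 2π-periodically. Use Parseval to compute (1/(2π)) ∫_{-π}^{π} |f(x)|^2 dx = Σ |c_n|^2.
Σ |c_n|^2 = 13

Expand |f|^2 and use orthogonality of {sin(nx), cos(mx)} on [-π, π]:
  ∫_{-π}^{π} sin(nx)^2 dx = π, ∫ cos(mx)^2 dx = π, and cross terms integrate to 0.
So ∫_{-π}^{π} f(x)^2 dx = 1^2 · π + 5^2 · π = (1 + 25)π.
Divide by 2π: (1 + 25)/2 = 13.
By Parseval, this equals Σ |c_n|^2.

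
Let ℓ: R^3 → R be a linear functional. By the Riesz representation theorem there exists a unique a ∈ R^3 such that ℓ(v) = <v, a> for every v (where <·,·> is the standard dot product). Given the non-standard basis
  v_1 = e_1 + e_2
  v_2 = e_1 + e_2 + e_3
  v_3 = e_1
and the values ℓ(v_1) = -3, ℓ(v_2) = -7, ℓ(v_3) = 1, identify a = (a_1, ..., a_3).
a = (1, -4, -4)

Write a = (a_1, ..., a_3) in the standard basis. For each basis vector v_i, ℓ(v_i) = <v_i, a> is a linear equation in the a_j's. Collect the n equations into a matrix system V a = ℓ, where row i of V is v_i (expressed in the standard basis). Since V is invertible (lower-triangular with 1s on the diagonal, up to permutation), solve by back-substitution:
  V =
[[1, 1, 0],
 [1, 1, 1],
 [1, 0, 0]]
  V a = (-3, -7, 1)
Solving gives a = (1, -4, -4).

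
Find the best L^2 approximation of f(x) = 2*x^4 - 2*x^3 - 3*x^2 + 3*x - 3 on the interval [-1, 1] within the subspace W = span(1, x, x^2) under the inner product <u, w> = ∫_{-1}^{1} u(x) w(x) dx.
g(x) = -9*x^2/7 + 9*x/5 - 111/35

The best approximation g ∈ W is the orthogonal projection of f onto W. Writing g = a_0 + a_1 x + a_2 x^2, the coefficients solve the normal equations G · a = b where
  G_{ij} = <φ_i, φ_j> and b_i = <f, φ_i>, with φ_0 = 1, φ_1 = x, φ_2 = x^2.
G =
  [2, 0, 2/3]
  [0, 2/3, 0]
  [2/3, 0, 2/5],
b = (-36/5, 6/5, -92/35).
Solving gives a_0 = -111/35, a_1 = 9/5, a_2 = -9/7, so
  g(x) = -9*x^2/7 + 9*x/5 - 111/35.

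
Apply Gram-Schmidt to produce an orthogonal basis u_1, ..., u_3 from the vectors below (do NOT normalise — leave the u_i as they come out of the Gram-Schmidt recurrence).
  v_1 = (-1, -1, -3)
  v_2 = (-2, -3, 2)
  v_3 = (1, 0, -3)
Orthogonal basis:
  u_1 = (-1, -1, -3)
  u_2 = (-23/11, -34/11, 19/11)
  u_3 = (77/93, -56/93, -7/93)

Apply the Gram-Schmidt recurrence
  u_1 = v_1
  u_i = v_i − Σ_{j<i} ((v_i · u_j) / (u_j · u_j)) · u_j.

Step by step this gives:
  u_1 = (-1, -1, -3)
  u_2 = (-23/11, -34/11, 19/11)
  u_3 = (77/93, -56/93, -7/93)

Orthogonality check:
  u_2 · u_1 = 0 (should be 0)
  u_3 · u_1 = 0 (should be 0)
  u_3 · u_2 = 0 (should be 0)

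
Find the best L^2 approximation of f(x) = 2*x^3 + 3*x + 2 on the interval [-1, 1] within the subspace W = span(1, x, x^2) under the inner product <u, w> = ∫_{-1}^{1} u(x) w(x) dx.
g(x) = 21*x/5 + 2

The best approximation g ∈ W is the orthogonal projection of f onto W. Writing g = a_0 + a_1 x + a_2 x^2, the coefficients solve the normal equations G · a = b where
  G_{ij} = <φ_i, φ_j> and b_i = <f, φ_i>, with φ_0 = 1, φ_1 = x, φ_2 = x^2.
G =
  [2, 0, 2/3]
  [0, 2/3, 0]
  [2/3, 0, 2/5],
b = (4, 14/5, 4/3).
Solving gives a_0 = 2, a_1 = 21/5, a_2 = 0, so
  g(x) = 21*x/5 + 2.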